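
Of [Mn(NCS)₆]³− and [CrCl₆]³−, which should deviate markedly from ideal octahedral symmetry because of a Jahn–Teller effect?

[Mn(NCS)₆]³−

[Mn(NCS)₆]³−: Summing ligand charges against the −3 overall charge gives an oxidation state of +3 for manganese. Mn sits in group 7, so the d-electron count is 7 − 3 = 4. Isothiocyanate is a weak-field ligand for a first-row metal, so the complex is high-spin. The t₂g³e_g¹ (high-spin) configuration has an unevenly filled e_g set; the Jahn–Teller theorem predicts a tetragonal distortion (typically axial elongation) to lift the degeneracy.
[CrCl₆]³−: Each chloride is −1; balancing the −3 overall charge requires Cr(III). Chromium is a group-6 element; Cr(III) is therefore d³. The d³ configuration leaves the e_g set evenly filled (or empty) — no strong Jahn–Teller driving force.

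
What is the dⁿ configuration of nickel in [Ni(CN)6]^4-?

d⁸

Ligand charges: each cyanide is −1. With an overall charge of −4 the nickel centre must be in the +2 oxidation state.
Nickel is a group-10 element; Ni(II) is therefore d⁸.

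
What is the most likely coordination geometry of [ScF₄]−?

tetrahedral

Summing ligand charges against the −1 overall charge gives an oxidation state of +3 for scandium.
Sc sits in group 3, so the d-electron count is 3 − 3 = 0.
With 4 monodentate ligands the coordination number is 4.
A d⁰ ion has no crystal-field stabilisation preference between square planar and tetrahedral, so four ligands adopt the sterically favoured tetrahedral geometry.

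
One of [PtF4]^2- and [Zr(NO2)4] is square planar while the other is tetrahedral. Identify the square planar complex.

[PtF4]^2-

For [PtF4]^2-: Summing ligand charges against the −2 overall charge gives an oxidation state of +2 for platinum. Platinum is a group-10 element; Pt(II) is therefore d⁸. A 5d d⁸ ion has a large crystal-field splitting; square planar leaves the high-energy d_{x²−y²} orbital empty and maximises CFSE. → square planar.
For [Zr(NO2)4]: Summing ligand charges against the 0 overall charge gives an oxidation state of +4 for zirconium. Group 4 minus oxidation state 4 gives a d⁰ configuration. A d⁰ ion has no crystal-field stabilisation preference between square planar and tetrahedral, so four ligands adopt the sterically favoured tetrahedral geometry. → tetrahedral.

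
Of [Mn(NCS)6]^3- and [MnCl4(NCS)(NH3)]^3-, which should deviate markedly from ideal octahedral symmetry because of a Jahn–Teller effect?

[Mn(NCS)6]^3-

[Mn(NCS)6]^3-: Each isothiocyanate is −1; balancing the −3 overall charge requires Mn(III). Group 7 minus oxidation state 3 gives a d⁴ configuration. Isothiocyanate is a weak-field ligand for a first-row metal, so the complex is high-spin. The t₂g³e_g¹ (high-spin) configuration has an unevenly filled e_g set; the Jahn–Teller theorem predicts a tetragonal distortion (typically axial elongation) to lift the degeneracy.
[MnCl4(NCS)(NH3)]^3-: Summing ligand charges against the −3 overall charge gives an oxidation state of +2 for manganese. Manganese is a group-7 element; Mn(II) is therefore d⁵. Chloride and isothiocyanate are weak-field ligands for a first-row metal, so the complex is high-spin. The d⁵ configuration leaves the e_g set evenly filled (or empty) — no strong Jahn–Teller driving force.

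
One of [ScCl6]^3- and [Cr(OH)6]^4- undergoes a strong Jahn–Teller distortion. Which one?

[Cr(OH)6]^4-

[ScCl6]^3-: Ligand charges: each chloride is −1. With an overall charge of −3 the scandium centre must be in the +3 oxidation state. Scandium is a group-3 element; Sc(III) is therefore d⁰. The d⁰ configuration leaves the e_g set evenly filled (or empty) — no strong Jahn–Teller driving force.
[Cr(OH)6]^4-: Each hydroxide is −1; balancing the −4 overall charge requires Cr(II). Cr sits in group 6, so the d-electron count is 6 − 2 = 4. Hydroxide is a weak-field ligand for a first-row metal, so the complex is high-spin. The t₂g³e_g¹ (high-spin) configuration has an unevenly filled e_g set; the Jahn–Teller theorem predicts a tetragonal distortion (typically axial elongation) to lift the degeneracy.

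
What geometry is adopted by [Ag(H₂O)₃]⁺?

Water is neutral; balancing the +1 overall charge requires Ag(I).
Ag sits in group 11, so the d-electron count is 11 − 1 = 10.
Coordination number: 3.
Three ligands around a d¹⁰ centre minimise repulsion in a trigonal-planar arrangement.

trigonal planar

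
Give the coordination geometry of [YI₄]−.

Each iodide is −1; balancing the −1 overall charge requires Y(III).
Group 3 minus oxidation state 3 gives a d⁰ configuration.
Coordination number: 4.
A d⁰ ion has no crystal-field stabilisation preference between square planar and tetrahedral, so four ligands adopt the sterically favoured tetrahedral geometry.

tetrahedral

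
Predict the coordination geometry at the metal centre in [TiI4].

Summing ligand charges against the 0 overall charge gives an oxidation state of +4 for titanium.
Group 4 minus oxidation state 4 gives a d⁰ configuration.
With 4 monodentate ligands the coordination number is 4.
A d⁰ ion has no crystal-field stabilisation preference between square planar and tetrahedral, so four ligands adopt the sterically favoured tetrahedral geometry.

tetrahedral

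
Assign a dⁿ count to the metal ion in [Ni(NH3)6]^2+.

Ligand charges: ammonia is neutral. With an overall charge of +2 the nickel centre must be in the +2 oxidation state.
Group 10 minus oxidation state 2 gives a d⁸ configuration.

d⁸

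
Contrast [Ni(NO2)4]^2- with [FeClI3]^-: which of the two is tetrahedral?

[FeClI3]^-

For [Ni(NO2)4]^2-: Summing ligand charges against the −2 overall charge gives an oxidation state of +2 for nickel. Group 10 minus oxidation state 2 gives a d⁸ configuration. Nitro (N-bound nitrite) is a strong-field ligand (high in the spectrochemical series). A 3d d⁸ ion with strong-field ligands gains enough CFSE to favour square planar over tetrahedral. → square planar.
For [FeClI3]^-: Ligand charges: each chloride is −1; each iodide is −1. With an overall charge of −1 the iron centre must be in the +3 oxidation state. Group 8 minus oxidation state 3 gives a d⁵ configuration. A high-spin d⁵ ion has zero CFSE in either geometry, so four ligands adopt the sterically favoured tetrahedral geometry. → tetrahedral.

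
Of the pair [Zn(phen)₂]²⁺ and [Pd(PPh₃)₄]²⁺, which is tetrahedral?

[Zn(phen)₂]²⁺

For [Zn(phen)₂]²⁺: Ligand charges: 1,10-phenanthroline is neutral. With an overall charge of +2 the zinc centre must be in the +2 oxidation state. Zn sits in group 12, so the d-electron count is 12 − 2 = 10. A d¹⁰ ion has no crystal-field stabilisation preference between square planar and tetrahedral, so four ligands adopt the sterically favoured tetrahedral geometry. → tetrahedral.
For [Pd(PPh₃)₄]²⁺: Summing ligand charges against the +2 overall charge gives an oxidation state of +2 for palladium. Group 10 minus oxidation state 2 gives a d⁸ configuration. A 4d d⁸ ion has a large crystal-field splitting; square planar leaves the high-energy d_{x²−y²} orbital empty and maximises CFSE. → square planar.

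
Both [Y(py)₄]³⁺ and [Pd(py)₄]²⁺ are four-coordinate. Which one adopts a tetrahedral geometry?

[Y(py)₄]³⁺

For [Y(py)₄]³⁺: Pyridine is neutral; balancing the +3 overall charge requires Y(III). Group 3 minus oxidation state 3 gives a d⁰ configuration. A d⁰ ion has no crystal-field stabilisation preference between square planar and tetrahedral, so four ligands adopt the sterically favoured tetrahedral geometry. → tetrahedral.
For [Pd(py)₄]²⁺: Pyridine is neutral; balancing the +2 overall charge requires Pd(II). Group 10 minus oxidation state 2 gives a d⁸ configuration. A 4d d⁸ ion has a large crystal-field splitting; square planar leaves the high-energy d_{x²−y²} orbital empty and maximises CFSE. → square planar.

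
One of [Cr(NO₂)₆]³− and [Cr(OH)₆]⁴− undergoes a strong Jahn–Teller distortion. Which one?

[Cr(OH)₆]⁴−

[Cr(NO₂)₆]³−: Ligand charges: each nitro (N-bound nitrite) is −1. With an overall charge of −3 the chromium centre must be in the +3 oxidation state. Chromium is a group-6 element; Cr(III) is therefore d³. The d³ configuration leaves the e_g set evenly filled (or empty) — no strong Jahn–Teller driving force.
[Cr(OH)₆]⁴−: Summing ligand charges against the −4 overall charge gives an oxidation state of +2 for chromium. Group 6 minus oxidation state 2 gives a d⁴ configuration. Hydroxide is a weak-field ligand for a first-row metal, so the complex is high-spin. The t₂g³e_g¹ (high-spin) configuration has an unevenly filled e_g set; the Jahn–Teller theorem predicts a tetragonal distortion (typically axial elongation) to lift the degeneracy.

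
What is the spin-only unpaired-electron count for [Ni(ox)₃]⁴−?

Each oxalate is −2; balancing the −4 overall charge requires Ni(II).
Nickel is a group-10 element; Ni(II) is therefore d⁸.
Counting donor atoms: 3×oxalate (bidentate) → 6 donors. Coordination number = 6.
In an octahedral field the d⁸ configuration is t₂g⁶e_g² (only one arrangement possible), giving 2 unpaired electrons.

2 unpaired electrons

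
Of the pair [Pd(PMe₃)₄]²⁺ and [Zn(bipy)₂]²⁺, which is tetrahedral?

For [Pd(PMe₃)₄]²⁺: Summing ligand charges against the +2 overall charge gives an oxidation state of +2 for palladium. Group 10 minus oxidation state 2 gives a d⁸ configuration. A 4d d⁸ ion has a large crystal-field splitting; square planar leaves the high-energy d_{x²−y²} orbital empty and maximises CFSE. → square planar.
For [Zn(bipy)₂]²⁺: Summing ligand charges against the +2 overall charge gives an oxidation state of +2 for zinc. Zn sits in group 12, so the d-electron count is 12 − 2 = 10. A d¹⁰ ion has no crystal-field stabilisation preference between square planar and tetrahedral, so four ligands adopt the sterically favoured tetrahedral geometry. → tetrahedral.

[Zn(bipy)₂]²⁺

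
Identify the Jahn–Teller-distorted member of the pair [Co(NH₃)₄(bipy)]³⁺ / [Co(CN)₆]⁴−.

[Co(CN)₆]⁴−

[Co(NH₃)₄(bipy)]³⁺: Ammonia is neutral; 2,2′-bipyridine is neutral; balancing the +3 overall charge requires Co(III). Cobalt is a group-9 element; Co(III) is therefore d⁶. Co(III) has an exceptionally large octahedral splitting and is low-spin with essentially every ligand except fluoride. The d⁶ configuration leaves the e_g set evenly filled (or empty) — no strong Jahn–Teller driving force.
[Co(CN)₆]⁴−: Summing ligand charges against the −4 overall charge gives an oxidation state of +2 for cobalt. Cobalt is a group-9 element; Co(II) is therefore d⁷. Cyanide is a strong-field ligand (high in the spectrochemical series) for a first-row metal, so the complex is low-spin. The t₂g⁶e_g¹ (low-spin) configuration has an unevenly filled e_g set; the Jahn–Teller theorem predicts a tetragonal distortion (typically axial elongation) to lift the degeneracy.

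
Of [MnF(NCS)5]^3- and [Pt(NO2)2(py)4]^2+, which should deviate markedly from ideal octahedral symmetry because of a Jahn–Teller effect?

[MnF(NCS)5]^3-

[MnF(NCS)5]^3-: Ligand charges: each fluoride is −1; each isothiocyanate is −1. With an overall charge of −3 the manganese centre must be in the +3 oxidation state. Group 7 minus oxidation state 3 gives a d⁴ configuration. Fluoride and isothiocyanate are weak-field ligands for a first-row metal, so the complex is high-spin. The t₂g³e_g¹ (high-spin) configuration has an unevenly filled e_g set; the Jahn–Teller theorem predicts a tetragonal distortion (typically axial elongation) to lift the degeneracy.
[Pt(NO2)2(py)4]^2+: Summing ligand charges against the +2 overall charge gives an oxidation state of +4 for platinum. Group 10 minus oxidation state 4 gives a d⁶ configuration. A 5d ion has a large Δₒ and is invariably low-spin. The d⁶ configuration leaves the e_g set evenly filled (or empty) — no strong Jahn–Teller driving force.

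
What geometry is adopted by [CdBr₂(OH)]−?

trigonal planar

Summing ligand charges against the −1 overall charge gives an oxidation state of +2 for cadmium.
Cadmium is a group-12 element; Cd(II) is therefore d¹⁰.
With 3 monodentate ligands the coordination number is 3.
Three ligands around a d¹⁰ centre minimise repulsion in a trigonal-planar arrangement.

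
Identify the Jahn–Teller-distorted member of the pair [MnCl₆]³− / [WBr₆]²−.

[MnCl₆]³−: Ligand charges: each chloride is −1. With an overall charge of −3 the manganese centre must be in the +3 oxidation state. Group 7 minus oxidation state 3 gives a d⁴ configuration. Chloride is a weak-field ligand for a first-row metal, so the complex is high-spin. The t₂g³e_g¹ (high-spin) configuration has an unevenly filled e_g set; the Jahn–Teller theorem predicts a tetragonal distortion (typically axial elongation) to lift the degeneracy.
[WBr₆]²−: Summing ligand charges against the −2 overall charge gives an oxidation state of +4 for tungsten. Group 6 minus oxidation state 4 gives a d² configuration. The d² configuration leaves the e_g set evenly filled (or empty) — no strong Jahn–Teller driving force.

[MnCl₆]³−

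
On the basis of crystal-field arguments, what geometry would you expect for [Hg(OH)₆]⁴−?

octahedral

Ligand charges: each hydroxide is −1. With an overall charge of −4 the mercury centre must be in the +2 oxidation state.
Group 12 minus oxidation state 2 gives a d¹⁰ configuration.
Coordination number: 6.
Six donors around a single metal centre give an octahedral coordination sphere.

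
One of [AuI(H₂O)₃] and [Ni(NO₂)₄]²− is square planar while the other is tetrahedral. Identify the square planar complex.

For [AuI(H₂O)₃]: Summing ligand charges against the 0 overall charge gives an oxidation state of +1 for gold. Gold is a group-11 element; Au(I) is therefore d¹⁰. A d¹⁰ ion has no crystal-field stabilisation preference between square planar and tetrahedral, so four ligands adopt the sterically favoured tetrahedral geometry. → tetrahedral.
For [Ni(NO₂)₄]²−: Each nitro (N-bound nitrite) is −1; balancing the −2 overall charge requires Ni(II). Ni sits in group 10, so the d-electron count is 10 − 2 = 8. Nitro (N-bound nitrite) is a strong-field ligand (high in the spectrochemical series). A 3d d⁸ ion with strong-field ligands gains enough CFSE to favour square planar over tetrahedral. → square planar.

[Ni(NO₂)₄]²−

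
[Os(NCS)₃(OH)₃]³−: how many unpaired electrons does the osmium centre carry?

1

Each isothiocyanate is −1; each hydroxide is −1; balancing the −3 overall charge requires Os(III).
Os sits in group 8, so the d-electron count is 8 − 3 = 5.
The spin state decides the count: a 5d ion has a large Δₒ and is invariably low-spin.
An octahedral low-spin d⁵ ion is t₂g⁵e_g⁰, giving 1 unpaired electron.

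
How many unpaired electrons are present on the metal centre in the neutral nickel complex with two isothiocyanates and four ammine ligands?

2 unpaired electrons

Summing ligand charges against the 0 overall charge gives an oxidation state of +2 for nickel.
Nickel is a group-10 element; Ni(II) is therefore d⁸.
In an octahedral field the d⁸ configuration is t₂g⁶e_g² (only one arrangement possible), giving 2 unpaired electrons.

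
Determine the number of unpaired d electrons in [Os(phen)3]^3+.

1

Ligand charges: 1,10-phenanthroline is neutral. With an overall charge of +3 the osmium centre must be in the +3 oxidation state.
Os sits in group 8, so the d-electron count is 8 − 3 = 5.
Counting donor atoms: 3×1,10-phenanthroline (bidentate) → 6 donors. Coordination number = 6.
The spin state decides the count: a 5d ion has a large Δₒ and is invariably low-spin.
An octahedral low-spin d⁵ ion is t₂g⁵e_g⁰, giving 1 unpaired electron.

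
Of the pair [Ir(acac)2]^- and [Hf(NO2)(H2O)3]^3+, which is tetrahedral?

For [Ir(acac)2]^-: Summing ligand charges against the −1 overall charge gives an oxidation state of +1 for iridium. Ir sits in group 9, so the d-electron count is 9 − 1 = 8. A 5d d⁸ ion has a large crystal-field splitting; square planar leaves the high-energy d_{x²−y²} orbital empty and maximises CFSE. → square planar.
For [Hf(NO2)(H2O)3]^3+: Ligand charges: each nitro (N-bound nitrite) is −1; water is neutral. With an overall charge of +3 the hafnium centre must be in the +4 oxidation state. Hafnium is a group-4 element; Hf(IV) is therefore d⁰. A d⁰ ion has no crystal-field stabilisation preference between square planar and tetrahedral, so four ligands adopt the sterically favoured tetrahedral geometry. → tetrahedral.

[Hf(NO2)(H2O)3]^3+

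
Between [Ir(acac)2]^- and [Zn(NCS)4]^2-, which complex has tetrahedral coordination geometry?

For [Ir(acac)2]^-: Each acetylacetonate is −1; balancing the −1 overall charge requires Ir(I). Iridium is a group-9 element; Ir(I) is therefore d⁸. A 5d d⁸ ion has a large crystal-field splitting; square planar leaves the high-energy d_{x²−y²} orbital empty and maximises CFSE. → square planar.
For [Zn(NCS)4]^2-: Ligand charges: each isothiocyanate is −1. With an overall charge of −2 the zinc centre must be in the +2 oxidation state. Zn sits in group 12, so the d-electron count is 12 − 2 = 10. A d¹⁰ ion has no crystal-field stabilisation preference between square planar and tetrahedral, so four ligands adopt the sterically favoured tetrahedral geometry. → tetrahedral.

[Zn(NCS)4]^2-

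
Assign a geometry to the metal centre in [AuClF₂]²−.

trigonal planar

Summing ligand charges against the −2 overall charge gives an oxidation state of +1 for gold.
Group 11 minus oxidation state 1 gives a d¹⁰ configuration.
With 3 monodentate ligands the coordination number is 3.
Three ligands around a d¹⁰ centre minimise repulsion in a trigonal-planar arrangement.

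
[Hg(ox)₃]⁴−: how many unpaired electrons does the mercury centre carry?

0

Summing ligand charges against the −4 overall charge gives an oxidation state of +2 for mercury.
Group 12 minus oxidation state 2 gives a d¹⁰ configuration.
Counting donor atoms: 3×oxalate (bidentate) → 6 donors. Coordination number = 6.
In an octahedral field the d¹⁰ configuration is t₂g⁶e_g⁴, giving 0 unpaired electrons.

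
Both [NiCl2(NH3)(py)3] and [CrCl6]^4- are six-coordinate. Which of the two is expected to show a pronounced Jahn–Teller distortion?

[CrCl6]^4-

[NiCl2(NH3)(py)3]: Summing ligand charges against the 0 overall charge gives an oxidation state of +2 for nickel. Ni sits in group 10, so the d-electron count is 10 − 2 = 8. The d⁸ configuration leaves the e_g set evenly filled (or empty) — no strong Jahn–Teller driving force.
[CrCl6]^4-: Ligand charges: each chloride is −1. With an overall charge of −4 the chromium centre must be in the +2 oxidation state. Chromium is a group-6 element; Cr(II) is therefore d⁴. Chloride is a weak-field ligand for a first-row metal, so the complex is high-spin. The t₂g³e_g¹ (high-spin) configuration has an unevenly filled e_g set; the Jahn–Teller theorem predicts a tetragonal distortion (typically axial elongation) to lift the degeneracy.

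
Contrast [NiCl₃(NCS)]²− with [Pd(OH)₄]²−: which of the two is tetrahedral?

[NiCl₃(NCS)]²−

For [NiCl₃(NCS)]²−: Summing ligand charges against the −2 overall charge gives an oxidation state of +2 for nickel. Group 10 minus oxidation state 2 gives a d⁸ configuration. Chloride and isothiocyanate are weak-field ligands. With weak-field ligands the CFSE gain from square planar is small, so a 3d d⁸ ion takes the sterically preferred tetrahedral geometry. → tetrahedral.
For [Pd(OH)₄]²−: Ligand charges: each hydroxide is −1. With an overall charge of −2 the palladium centre must be in the +2 oxidation state. Pd sits in group 10, so the d-electron count is 10 − 2 = 8. A 4d d⁸ ion has a large crystal-field splitting; square planar leaves the high-energy d_{x²−y²} orbital empty and maximises CFSE. → square planar.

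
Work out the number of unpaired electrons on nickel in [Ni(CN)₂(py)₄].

Ligand charges: each cyanide is −1; pyridine is neutral. With an overall charge of 0 the nickel centre must be in the +2 oxidation state.
Ni sits in group 10, so the d-electron count is 10 − 2 = 8.
In an octahedral field the d⁸ configuration is t₂g⁶e_g² (only one arrangement possible), giving 2 unpaired electrons.

2 unpaired electrons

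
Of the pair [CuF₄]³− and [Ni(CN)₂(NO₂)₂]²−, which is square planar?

[Ni(CN)₂(NO₂)₂]²−

For [CuF₄]³−: Ligand charges: each fluoride is −1. With an overall charge of −3 the copper centre must be in the +1 oxidation state. Group 11 minus oxidation state 1 gives a d¹⁰ configuration. A d¹⁰ ion has no crystal-field stabilisation preference between square planar and tetrahedral, so four ligands adopt the sterically favoured tetrahedral geometry. → tetrahedral.
For [Ni(CN)₂(NO₂)₂]²−: Summing ligand charges against the −2 overall charge gives an oxidation state of +2 for nickel. Ni sits in group 10, so the d-electron count is 10 − 2 = 8. Cyanide and nitro (N-bound nitrite) are strong-field ligands (high in the spectrochemical series). A 3d d⁸ ion with strong-field ligands gains enough CFSE to favour square planar over tetrahedral. → square planar.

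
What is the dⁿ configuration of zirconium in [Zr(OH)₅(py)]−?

Ligand charges: each hydroxide is −1; pyridine is neutral. With an overall charge of −1 the zirconium centre must be in the +4 oxidation state.
Zirconium is a group-4 element; Zr(IV) is therefore d⁰.

d⁰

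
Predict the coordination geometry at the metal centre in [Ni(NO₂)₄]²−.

square planar

Summing ligand charges against the −2 overall charge gives an oxidation state of +2 for nickel.
Nickel is a group-10 element; Ni(II) is therefore d⁸.
With 4 monodentate ligands the coordination number is 4.
Nitro (N-bound nitrite) is a strong-field ligand (high in the spectrochemical series).
A 3d d⁸ ion with strong-field ligands gains enough CFSE to favour square planar over tetrahedral.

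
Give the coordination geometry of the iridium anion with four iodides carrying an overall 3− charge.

square planar

Ligand charges: each iodide is −1. With an overall charge of −3 the iridium centre must be in the +1 oxidation state.
Ir sits in group 9, so the d-electron count is 9 − 1 = 8.
With 4 monodentate ligands the coordination number is 4.
A 5d d⁸ ion has a large crystal-field splitting; square planar leaves the high-energy d_{x²−y²} orbital empty and maximises CFSE.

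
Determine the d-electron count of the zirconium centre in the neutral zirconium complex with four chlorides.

Each chloride is −1; balancing the 0 overall charge requires Zr(IV).
Zr sits in group 4, so the d-electron count is 4 − 4 = 0.

d0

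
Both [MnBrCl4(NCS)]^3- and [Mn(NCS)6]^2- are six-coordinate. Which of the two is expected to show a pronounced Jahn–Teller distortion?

[MnBrCl4(NCS)]^3-: Summing ligand charges against the −3 overall charge gives an oxidation state of +3 for manganese. Manganese is a group-7 element; Mn(III) is therefore d⁴. Bromide, chloride, and isothiocyanate are weak-field ligands for a first-row metal, so the complex is high-spin. The t₂g³e_g¹ (high-spin) configuration has an unevenly filled e_g set; the Jahn–Teller theorem predicts a tetragonal distortion (typically axial elongation) to lift the degeneracy.
[Mn(NCS)6]^2-: Ligand charges: each isothiocyanate is −1. With an overall charge of −2 the manganese centre must be in the +4 oxidation state. Group 7 minus oxidation state 4 gives a d³ configuration. The d³ configuration leaves the e_g set evenly filled (or empty) — no strong Jahn–Teller driving force.

[MnBrCl4(NCS)]^3-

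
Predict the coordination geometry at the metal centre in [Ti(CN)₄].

tetrahedral

Each cyanide is −1; balancing the 0 overall charge requires Ti(IV).
Ti sits in group 4, so the d-electron count is 4 − 4 = 0.
Coordination number: 4.
A d⁰ ion has no crystal-field stabilisation preference between square planar and tetrahedral, so four ligands adopt the sterically favoured tetrahedral geometry.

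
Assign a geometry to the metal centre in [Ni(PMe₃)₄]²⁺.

Summing ligand charges against the +2 overall charge gives an oxidation state of +2 for nickel.
Ni sits in group 10, so the d-electron count is 10 − 2 = 8.
Coordination number: 4.
Trimethylphosphine is a strong-field ligand (high in the spectrochemical series).
A 3d d⁸ ion with strong-field ligands gains enough CFSE to favour square planar over tetrahedral.

square planar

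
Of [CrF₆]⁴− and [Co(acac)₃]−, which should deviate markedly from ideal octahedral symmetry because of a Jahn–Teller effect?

[CrF₆]⁴−: Each fluoride is −1; balancing the −4 overall charge requires Cr(II). Group 6 minus oxidation state 2 gives a d⁴ configuration. Fluoride is a weak-field ligand for a first-row metal, so the complex is high-spin. The t₂g³e_g¹ (high-spin) configuration has an unevenly filled e_g set; the Jahn–Teller theorem predicts a tetragonal distortion (typically axial elongation) to lift the degeneracy.
[Co(acac)₃]−: Each acetylacetonate is −1; balancing the −1 overall charge requires Co(II). Co sits in group 9, so the d-electron count is 9 − 2 = 7. Acetylacetonate is a weak-field ligand for a first-row metal, so the complex is high-spin. The d⁷ configuration leaves the e_g set evenly filled (or empty) — no strong Jahn–Teller driving force.

[CrF₆]⁴−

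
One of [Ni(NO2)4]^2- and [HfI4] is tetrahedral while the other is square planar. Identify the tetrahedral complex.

For [Ni(NO2)4]^2-: Each nitro (N-bound nitrite) is −1; balancing the −2 overall charge requires Ni(II). Nickel is a group-10 element; Ni(II) is therefore d⁸. Nitro (N-bound nitrite) is a strong-field ligand (high in the spectrochemical series). A 3d d⁸ ion with strong-field ligands gains enough CFSE to favour square planar over tetrahedral. → square planar.
For [HfI4]: Each iodide is −1; balancing the 0 overall charge requires Hf(IV). Hf sits in group 4, so the d-electron count is 4 − 4 = 0. A d⁰ ion has no crystal-field stabilisation preference between square planar and tetrahedral, so four ligands adopt the sterically favoured tetrahedral geometry. → tetrahedral.

[HfI4]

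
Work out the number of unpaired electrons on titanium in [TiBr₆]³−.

Ligand charges: each bromide is −1. With an overall charge of −3 the titanium centre must be in the +3 oxidation state.
Group 4 minus oxidation state 3 gives a d¹ configuration.
In an octahedral field the d¹ configuration is t₂g¹e_g⁰ (only one arrangement possible), giving 1 unpaired electron.

1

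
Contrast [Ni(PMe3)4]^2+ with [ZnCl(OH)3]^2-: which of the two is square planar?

[Ni(PMe3)4]^2+

For [Ni(PMe3)4]^2+: Trimethylphosphine is neutral; balancing the +2 overall charge requires Ni(II). Group 10 minus oxidation state 2 gives a d⁸ configuration. Trimethylphosphine is a strong-field ligand (high in the spectrochemical series). A 3d d⁸ ion with strong-field ligands gains enough CFSE to favour square planar over tetrahedral. → square planar.
For [ZnCl(OH)3]^2-: Each chloride is −1; each hydroxide is −1; balancing the −2 overall charge requires Zn(II). Zn sits in group 12, so the d-electron count is 12 − 2 = 10. A d¹⁰ ion has no crystal-field stabilisation preference between square planar and tetrahedral, so four ligands adopt the sterically favoured tetrahedral geometry. → tetrahedral.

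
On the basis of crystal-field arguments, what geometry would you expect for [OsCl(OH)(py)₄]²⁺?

Ligand charges: each chloride is −1; each hydroxide is −1; pyridine is neutral. With an overall charge of +2 the osmium centre must be in the +4 oxidation state.
Osmium is a group-8 element; Os(IV) is therefore d⁴.
Coordination number: 6.
Six donors around a single metal centre give an octahedral coordination sphere.

octahedral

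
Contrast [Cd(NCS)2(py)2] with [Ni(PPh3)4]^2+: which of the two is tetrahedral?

[Cd(NCS)2(py)2]

For [Cd(NCS)2(py)2]: Ligand charges: each isothiocyanate is −1; pyridine is neutral. With an overall charge of 0 the cadmium centre must be in the +2 oxidation state. Group 12 minus oxidation state 2 gives a d¹⁰ configuration. A d¹⁰ ion has no crystal-field stabilisation preference between square planar and tetrahedral, so four ligands adopt the sterically favoured tetrahedral geometry. → tetrahedral.
For [Ni(PPh3)4]^2+: Ligand charges: triphenylphosphine is neutral. With an overall charge of +2 the nickel centre must be in the +2 oxidation state. Ni sits in group 10, so the d-electron count is 10 − 2 = 8. Triphenylphosphine is a strong-field ligand (high in the spectrochemical series). A 3d d⁸ ion with strong-field ligands gains enough CFSE to favour square planar over tetrahedral. → square planar.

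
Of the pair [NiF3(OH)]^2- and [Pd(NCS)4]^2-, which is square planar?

[Pd(NCS)4]^2-

For [NiF3(OH)]^2-: Summing ligand charges against the −2 overall charge gives an oxidation state of +2 for nickel. Ni sits in group 10, so the d-electron count is 10 − 2 = 8. Fluoride and hydroxide are weak-field ligands. With weak-field ligands the CFSE gain from square planar is small, so a 3d d⁸ ion takes the sterically preferred tetrahedral geometry. → tetrahedral.
For [Pd(NCS)4]^2-: Each isothiocyanate is −1; balancing the −2 overall charge requires Pd(II). Pd sits in group 10, so the d-electron count is 10 − 2 = 8. A 4d d⁸ ion has a large crystal-field splitting; square planar leaves the high-energy d_{x²−y²} orbital empty and maximises CFSE. → square planar.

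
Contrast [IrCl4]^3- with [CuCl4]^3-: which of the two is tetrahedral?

For [IrCl4]^3-: Each chloride is −1; balancing the −3 overall charge requires Ir(I). Ir sits in group 9, so the d-electron count is 9 − 1 = 8. A 5d d⁸ ion has a large crystal-field splitting; square planar leaves the high-energy d_{x²−y²} orbital empty and maximises CFSE. → square planar.
For [CuCl4]^3-: Ligand charges: each chloride is −1. With an overall charge of −3 the copper centre must be in the +1 oxidation state. Group 11 minus oxidation state 1 gives a d¹⁰ configuration. A d¹⁰ ion has no crystal-field stabilisation preference between square planar and tetrahedral, so four ligands adopt the sterically favoured tetrahedral geometry. → tetrahedral.

[CuCl4]^3-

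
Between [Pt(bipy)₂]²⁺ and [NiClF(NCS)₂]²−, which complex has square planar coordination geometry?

For [Pt(bipy)₂]²⁺: Ligand charges: 2,2′-bipyridine is neutral. With an overall charge of +2 the platinum centre must be in the +2 oxidation state. Platinum is a group-10 element; Pt(II) is therefore d⁸. A 5d d⁸ ion has a large crystal-field splitting; square planar leaves the high-energy d_{x²−y²} orbital empty and maximises CFSE. → square planar.
For [NiClF(NCS)₂]²−: Ligand charges: each chloride is −1; each fluoride is −1; each isothiocyanate is −1. With an overall charge of −2 the nickel centre must be in the +2 oxidation state. Group 10 minus oxidation state 2 gives a d⁸ configuration. Chloride, fluoride, and isothiocyanate are weak-field ligands. With weak-field ligands the CFSE gain from square planar is small, so a 3d d⁸ ion takes the sterically preferred tetrahedral geometry. → tetrahedral.

[Pt(bipy)₂]²⁺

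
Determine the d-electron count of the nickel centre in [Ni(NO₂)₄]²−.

d⁸

Each nitro (N-bound nitrite) is −1; balancing the −2 overall charge requires Ni(II).
Group 10 minus oxidation state 2 gives a d⁸ configuration.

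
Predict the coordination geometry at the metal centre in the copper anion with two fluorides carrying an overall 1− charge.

linear

Each fluoride is −1; balancing the −1 overall charge requires Cu(I).
Group 11 minus oxidation state 1 gives a d¹⁰ configuration.
With 2 monodentate ligands the coordination number is 2.
A d¹⁰ ion with only two ligands adopts a linear arrangement (sp hybridisation; no CFSE preference).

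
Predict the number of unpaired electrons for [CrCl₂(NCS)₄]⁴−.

Summing ligand charges against the −4 overall charge gives an oxidation state of +2 for chromium.
Chromium is a group-6 element; Cr(II) is therefore d⁴.
The spin state decides the count: Chloride and isothiocyanate are weak-field ligands for a first-row metal, so the complex is high-spin.
An octahedral high-spin d⁴ ion is t₂g³e_g¹, giving 4 unpaired electrons.

4 unpaired electrons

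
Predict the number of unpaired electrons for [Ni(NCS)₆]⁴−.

2 unpaired electrons

Ligand charges: each isothiocyanate is −1. With an overall charge of −4 the nickel centre must be in the +2 oxidation state.
Nickel is a group-10 element; Ni(II) is therefore d⁸.
In an octahedral field the d⁸ configuration is t₂g⁶e_g² (only one arrangement possible), giving 2 unpaired electrons.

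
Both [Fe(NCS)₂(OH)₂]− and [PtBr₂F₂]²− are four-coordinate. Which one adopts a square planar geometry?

[PtBr₂F₂]²−

For [Fe(NCS)₂(OH)₂]−: Ligand charges: each isothiocyanate is −1; each hydroxide is −1. With an overall charge of −1 the iron centre must be in the +3 oxidation state. Group 8 minus oxidation state 3 gives a d⁵ configuration. A high-spin d⁵ ion has zero CFSE in either geometry, so four ligands adopt the sterically favoured tetrahedral geometry. → tetrahedral.
For [PtBr₂F₂]²−: Ligand charges: each bromide is −1; each fluoride is −1. With an overall charge of −2 the platinum centre must be in the +2 oxidation state. Group 10 minus oxidation state 2 gives a d⁸ configuration. A 5d d⁸ ion has a large crystal-field splitting; square planar leaves the high-energy d_{x²−y²} orbital empty and maximises CFSE. → square planar.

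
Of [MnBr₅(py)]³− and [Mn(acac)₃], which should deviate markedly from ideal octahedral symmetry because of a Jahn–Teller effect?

[Mn(acac)₃]

[MnBr₅(py)]³−: Summing ligand charges against the −3 overall charge gives an oxidation state of +2 for manganese. Group 7 minus oxidation state 2 gives a d⁵ configuration. Bromide is a weak-field ligand for a first-row metal, so the complex is high-spin. The d⁵ configuration leaves the e_g set evenly filled (or empty) — no strong Jahn–Teller driving force.
[Mn(acac)₃]: Ligand charges: each acetylacetonate is −1. With an overall charge of 0 the manganese centre must be in the +3 oxidation state. Group 7 minus oxidation state 3 gives a d⁴ configuration. Acetylacetonate is a weak-field ligand for a first-row metal, so the complex is high-spin. The t₂g³e_g¹ (high-spin) configuration has an unevenly filled e_g set; the Jahn–Teller theorem predicts a tetragonal distortion (typically axial elongation) to lift the degeneracy.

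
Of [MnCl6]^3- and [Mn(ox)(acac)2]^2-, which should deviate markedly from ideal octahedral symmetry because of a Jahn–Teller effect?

[MnCl6]^3-: Each chloride is −1; balancing the −3 overall charge requires Mn(III). Mn sits in group 7, so the d-electron count is 7 − 3 = 4. Chloride is a weak-field ligand for a first-row metal, so the complex is high-spin. The t₂g³e_g¹ (high-spin) configuration has an unevenly filled e_g set; the Jahn–Teller theorem predicts a tetragonal distortion (typically axial elongation) to lift the degeneracy.
[Mn(ox)(acac)2]^2-: Summing ligand charges against the −2 overall charge gives an oxidation state of +2 for manganese. Group 7 minus oxidation state 2 gives a d⁵ configuration. Acetylacetonate and oxalate are weak-field ligands for a first-row metal, so the complex is high-spin. The d⁵ configuration leaves the e_g set evenly filled (or empty) — no strong Jahn–Teller driving force.

[MnCl6]^3-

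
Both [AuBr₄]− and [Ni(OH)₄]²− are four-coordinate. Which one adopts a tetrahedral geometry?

[Ni(OH)₄]²−

For [AuBr₄]−: Each bromide is −1; balancing the −1 overall charge requires Au(III). Au sits in group 11, so the d-electron count is 11 − 3 = 8. A 5d d⁸ ion has a large crystal-field splitting; square planar leaves the high-energy d_{x²−y²} orbital empty and maximises CFSE. → square planar.
For [Ni(OH)₄]²−: Ligand charges: each hydroxide is −1. With an overall charge of −2 the nickel centre must be in the +2 oxidation state. Ni sits in group 10, so the d-electron count is 10 − 2 = 8. Hydroxide is a weak-field ligand. With weak-field ligands the CFSE gain from square planar is small, so a 3d d⁸ ion takes the sterically preferred tetrahedral geometry. → tetrahedral.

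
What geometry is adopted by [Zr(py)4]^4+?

Summing ligand charges against the +4 overall charge gives an oxidation state of +4 for zirconium.
Zr sits in group 4, so the d-electron count is 4 − 4 = 0.
With 4 monodentate ligands the coordination number is 4.
A d⁰ ion has no crystal-field stabilisation preference between square planar and tetrahedral, so four ligands adopt the sterically favoured tetrahedral geometry.

tetrahedral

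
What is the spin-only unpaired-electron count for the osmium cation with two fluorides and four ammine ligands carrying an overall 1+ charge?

Ligand charges: each fluoride is −1; ammonia is neutral. With an overall charge of +1 the osmium centre must be in the +3 oxidation state.
Group 8 minus oxidation state 3 gives a d⁵ configuration.
The spin state decides the count: a 5d ion has a large Δₒ and is invariably low-spin.
An octahedral low-spin d⁵ ion is t₂g⁵e_g⁰, giving 1 unpaired electron.

1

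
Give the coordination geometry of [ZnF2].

linear

Ligand charges: each fluoride is −1. With an overall charge of 0 the zinc centre must be in the +2 oxidation state.
Zn sits in group 12, so the d-electron count is 12 − 2 = 10.
With 2 monodentate ligands the coordination number is 2.
A d¹⁰ ion with only two ligands adopts a linear arrangement (sp hybridisation; no CFSE preference).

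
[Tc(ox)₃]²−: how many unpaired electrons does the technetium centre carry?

Ligand charges: each oxalate is −2. With an overall charge of −2 the technetium centre must be in the +4 oxidation state.
Technetium is a group-7 element; Tc(IV) is therefore d³.
Counting donor atoms: 3×oxalate (bidentate) → 6 donors. Coordination number = 6.
In an octahedral field the d³ configuration is t₂g³e_g⁰ (only one arrangement possible), giving 3 unpaired electrons.

3 unpaired electrons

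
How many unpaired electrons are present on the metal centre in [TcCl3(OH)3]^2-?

3

Ligand charges: each chloride is −1; each hydroxide is −1. With an overall charge of −2 the technetium centre must be in the +4 oxidation state.
Group 7 minus oxidation state 4 gives a d³ configuration.
In an octahedral field the d³ configuration is t₂g³e_g⁰ (only one arrangement possible), giving 3 unpaired electrons.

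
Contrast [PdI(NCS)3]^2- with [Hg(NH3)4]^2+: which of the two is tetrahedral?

For [PdI(NCS)3]^2-: Each iodide is −1; each isothiocyanate is −1; balancing the −2 overall charge requires Pd(II). Pd sits in group 10, so the d-electron count is 10 − 2 = 8. A 4d d⁸ ion has a large crystal-field splitting; square planar leaves the high-energy d_{x²−y²} orbital empty and maximises CFSE. → square planar.
For [Hg(NH3)4]^2+: Ligand charges: ammonia is neutral. With an overall charge of +2 the mercury centre must be in the +2 oxidation state. Hg sits in group 12, so the d-electron count is 12 − 2 = 10. A d¹⁰ ion has no crystal-field stabilisation preference between square planar and tetrahedral, so four ligands adopt the sterically favoured tetrahedral geometry. → tetrahedral.

[Hg(NH3)4]^2+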